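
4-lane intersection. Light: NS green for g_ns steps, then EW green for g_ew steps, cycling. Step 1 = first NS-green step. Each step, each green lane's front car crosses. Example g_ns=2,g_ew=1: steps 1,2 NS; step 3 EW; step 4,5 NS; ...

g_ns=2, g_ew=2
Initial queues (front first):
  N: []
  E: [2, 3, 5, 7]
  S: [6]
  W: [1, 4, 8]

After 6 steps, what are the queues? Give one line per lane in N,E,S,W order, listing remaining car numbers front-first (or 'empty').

Step 1 [NS]: N:empty,E:wait,S:car6-GO,W:wait | queues: N=0 E=4 S=0 W=3
Step 2 [NS]: N:empty,E:wait,S:empty,W:wait | queues: N=0 E=4 S=0 W=3
Step 3 [EW]: N:wait,E:car2-GO,S:wait,W:car1-GO | queues: N=0 E=3 S=0 W=2
Step 4 [EW]: N:wait,E:car3-GO,S:wait,W:car4-GO | queues: N=0 E=2 S=0 W=1
Step 5 [NS]: N:empty,E:wait,S:empty,W:wait | queues: N=0 E=2 S=0 W=1
Step 6 [NS]: N:empty,E:wait,S:empty,W:wait | queues: N=0 E=2 S=0 W=1

N: empty
E: 5 7
S: empty
W: 8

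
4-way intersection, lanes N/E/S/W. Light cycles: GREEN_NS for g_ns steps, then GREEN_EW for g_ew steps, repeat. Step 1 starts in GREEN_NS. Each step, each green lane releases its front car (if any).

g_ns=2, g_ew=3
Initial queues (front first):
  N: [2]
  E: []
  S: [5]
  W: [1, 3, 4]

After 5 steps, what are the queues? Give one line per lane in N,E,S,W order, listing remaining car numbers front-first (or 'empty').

Step 1 [NS]: N:car2-GO,E:wait,S:car5-GO,W:wait | queues: N=0 E=0 S=0 W=3
Step 2 [NS]: N:empty,E:wait,S:empty,W:wait | queues: N=0 E=0 S=0 W=3
Step 3 [EW]: N:wait,E:empty,S:wait,W:car1-GO | queues: N=0 E=0 S=0 W=2
Step 4 [EW]: N:wait,E:empty,S:wait,W:car3-GO | queues: N=0 E=0 S=0 W=1
Step 5 [EW]: N:wait,E:empty,S:wait,W:car4-GO | queues: N=0 E=0 S=0 W=0

N: empty
E: empty
S: empty
W: empty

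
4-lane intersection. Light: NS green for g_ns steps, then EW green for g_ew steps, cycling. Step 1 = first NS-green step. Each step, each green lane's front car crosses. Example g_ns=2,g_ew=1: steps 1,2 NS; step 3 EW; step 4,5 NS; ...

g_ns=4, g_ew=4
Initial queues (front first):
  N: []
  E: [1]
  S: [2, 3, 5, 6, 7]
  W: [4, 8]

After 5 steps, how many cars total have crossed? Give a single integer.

Step 1 [NS]: N:empty,E:wait,S:car2-GO,W:wait | queues: N=0 E=1 S=4 W=2
Step 2 [NS]: N:empty,E:wait,S:car3-GO,W:wait | queues: N=0 E=1 S=3 W=2
Step 3 [NS]: N:empty,E:wait,S:car5-GO,W:wait | queues: N=0 E=1 S=2 W=2
Step 4 [NS]: N:empty,E:wait,S:car6-GO,W:wait | queues: N=0 E=1 S=1 W=2
Step 5 [EW]: N:wait,E:car1-GO,S:wait,W:car4-GO | queues: N=0 E=0 S=1 W=1
Cars crossed by step 5: 6

Answer: 6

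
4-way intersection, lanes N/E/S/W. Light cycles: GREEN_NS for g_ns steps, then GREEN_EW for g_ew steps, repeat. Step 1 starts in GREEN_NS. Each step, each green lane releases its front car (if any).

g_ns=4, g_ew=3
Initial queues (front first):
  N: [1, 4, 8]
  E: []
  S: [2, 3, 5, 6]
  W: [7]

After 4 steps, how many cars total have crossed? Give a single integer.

Step 1 [NS]: N:car1-GO,E:wait,S:car2-GO,W:wait | queues: N=2 E=0 S=3 W=1
Step 2 [NS]: N:car4-GO,E:wait,S:car3-GO,W:wait | queues: N=1 E=0 S=2 W=1
Step 3 [NS]: N:car8-GO,E:wait,S:car5-GO,W:wait | queues: N=0 E=0 S=1 W=1
Step 4 [NS]: N:empty,E:wait,S:car6-GO,W:wait | queues: N=0 E=0 S=0 W=1
Cars crossed by step 4: 7

Answer: 7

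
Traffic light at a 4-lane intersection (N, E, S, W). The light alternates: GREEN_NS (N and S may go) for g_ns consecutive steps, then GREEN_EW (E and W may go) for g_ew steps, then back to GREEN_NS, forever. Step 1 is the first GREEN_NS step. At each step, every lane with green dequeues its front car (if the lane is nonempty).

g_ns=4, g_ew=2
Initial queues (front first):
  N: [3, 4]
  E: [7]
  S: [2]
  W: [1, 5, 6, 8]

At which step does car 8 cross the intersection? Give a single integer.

Step 1 [NS]: N:car3-GO,E:wait,S:car2-GO,W:wait | queues: N=1 E=1 S=0 W=4
Step 2 [NS]: N:car4-GO,E:wait,S:empty,W:wait | queues: N=0 E=1 S=0 W=4
Step 3 [NS]: N:empty,E:wait,S:empty,W:wait | queues: N=0 E=1 S=0 W=4
Step 4 [NS]: N:empty,E:wait,S:empty,W:wait | queues: N=0 E=1 S=0 W=4
Step 5 [EW]: N:wait,E:car7-GO,S:wait,W:car1-GO | queues: N=0 E=0 S=0 W=3
Step 6 [EW]: N:wait,E:empty,S:wait,W:car5-GO | queues: N=0 E=0 S=0 W=2
Step 7 [NS]: N:empty,E:wait,S:empty,W:wait | queues: N=0 E=0 S=0 W=2
Step 8 [NS]: N:empty,E:wait,S:empty,W:wait | queues: N=0 E=0 S=0 W=2
Step 9 [NS]: N:empty,E:wait,S:empty,W:wait | queues: N=0 E=0 S=0 W=2
Step 10 [NS]: N:empty,E:wait,S:empty,W:wait | queues: N=0 E=0 S=0 W=2
Step 11 [EW]: N:wait,E:empty,S:wait,W:car6-GO | queues: N=0 E=0 S=0 W=1
Step 12 [EW]: N:wait,E:empty,S:wait,W:car8-GO | queues: N=0 E=0 S=0 W=0
Car 8 crosses at step 12

12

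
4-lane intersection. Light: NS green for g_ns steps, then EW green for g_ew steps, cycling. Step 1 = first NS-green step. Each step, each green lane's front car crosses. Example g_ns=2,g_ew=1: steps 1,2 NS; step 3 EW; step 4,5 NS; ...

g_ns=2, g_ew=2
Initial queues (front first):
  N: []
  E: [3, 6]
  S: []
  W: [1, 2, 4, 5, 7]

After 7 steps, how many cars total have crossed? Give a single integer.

Answer: 5

Derivation:
Step 1 [NS]: N:empty,E:wait,S:empty,W:wait | queues: N=0 E=2 S=0 W=5
Step 2 [NS]: N:empty,E:wait,S:empty,W:wait | queues: N=0 E=2 S=0 W=5
Step 3 [EW]: N:wait,E:car3-GO,S:wait,W:car1-GO | queues: N=0 E=1 S=0 W=4
Step 4 [EW]: N:wait,E:car6-GO,S:wait,W:car2-GO | queues: N=0 E=0 S=0 W=3
Step 5 [NS]: N:empty,E:wait,S:empty,W:wait | queues: N=0 E=0 S=0 W=3
Step 6 [NS]: N:empty,E:wait,S:empty,W:wait | queues: N=0 E=0 S=0 W=3
Step 7 [EW]: N:wait,E:empty,S:wait,W:car4-GO | queues: N=0 E=0 S=0 W=2
Cars crossed by step 7: 5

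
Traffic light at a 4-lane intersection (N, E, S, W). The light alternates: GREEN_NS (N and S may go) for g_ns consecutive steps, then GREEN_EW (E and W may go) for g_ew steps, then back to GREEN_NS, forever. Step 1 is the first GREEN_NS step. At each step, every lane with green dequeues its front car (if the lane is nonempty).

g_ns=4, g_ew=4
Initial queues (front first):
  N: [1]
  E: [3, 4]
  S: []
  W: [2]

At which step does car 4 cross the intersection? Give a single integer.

Step 1 [NS]: N:car1-GO,E:wait,S:empty,W:wait | queues: N=0 E=2 S=0 W=1
Step 2 [NS]: N:empty,E:wait,S:empty,W:wait | queues: N=0 E=2 S=0 W=1
Step 3 [NS]: N:empty,E:wait,S:empty,W:wait | queues: N=0 E=2 S=0 W=1
Step 4 [NS]: N:empty,E:wait,S:empty,W:wait | queues: N=0 E=2 S=0 W=1
Step 5 [EW]: N:wait,E:car3-GO,S:wait,W:car2-GO | queues: N=0 E=1 S=0 W=0
Step 6 [EW]: N:wait,E:car4-GO,S:wait,W:empty | queues: N=0 E=0 S=0 W=0
Car 4 crosses at step 6

6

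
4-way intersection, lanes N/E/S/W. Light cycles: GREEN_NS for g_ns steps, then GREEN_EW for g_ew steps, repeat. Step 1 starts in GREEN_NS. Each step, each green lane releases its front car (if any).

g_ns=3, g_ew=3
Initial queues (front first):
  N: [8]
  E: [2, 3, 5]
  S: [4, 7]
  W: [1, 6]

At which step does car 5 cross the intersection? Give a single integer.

Step 1 [NS]: N:car8-GO,E:wait,S:car4-GO,W:wait | queues: N=0 E=3 S=1 W=2
Step 2 [NS]: N:empty,E:wait,S:car7-GO,W:wait | queues: N=0 E=3 S=0 W=2
Step 3 [NS]: N:empty,E:wait,S:empty,W:wait | queues: N=0 E=3 S=0 W=2
Step 4 [EW]: N:wait,E:car2-GO,S:wait,W:car1-GO | queues: N=0 E=2 S=0 W=1
Step 5 [EW]: N:wait,E:car3-GO,S:wait,W:car6-GO | queues: N=0 E=1 S=0 W=0
Step 6 [EW]: N:wait,E:car5-GO,S:wait,W:empty | queues: N=0 E=0 S=0 W=0
Car 5 crosses at step 6

6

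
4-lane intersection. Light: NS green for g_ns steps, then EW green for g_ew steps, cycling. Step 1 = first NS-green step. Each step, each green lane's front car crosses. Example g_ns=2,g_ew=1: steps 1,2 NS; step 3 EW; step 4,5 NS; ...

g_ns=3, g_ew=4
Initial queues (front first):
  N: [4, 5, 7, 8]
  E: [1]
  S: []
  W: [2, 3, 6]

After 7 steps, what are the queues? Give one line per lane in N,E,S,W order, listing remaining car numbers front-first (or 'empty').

Step 1 [NS]: N:car4-GO,E:wait,S:empty,W:wait | queues: N=3 E=1 S=0 W=3
Step 2 [NS]: N:car5-GO,E:wait,S:empty,W:wait | queues: N=2 E=1 S=0 W=3
Step 3 [NS]: N:car7-GO,E:wait,S:empty,W:wait | queues: N=1 E=1 S=0 W=3
Step 4 [EW]: N:wait,E:car1-GO,S:wait,W:car2-GO | queues: N=1 E=0 S=0 W=2
Step 5 [EW]: N:wait,E:empty,S:wait,W:car3-GO | queues: N=1 E=0 S=0 W=1
Step 6 [EW]: N:wait,E:empty,S:wait,W:car6-GO | queues: N=1 E=0 S=0 W=0
Step 7 [EW]: N:wait,E:empty,S:wait,W:empty | queues: N=1 E=0 S=0 W=0

N: 8
E: empty
S: empty
W: empty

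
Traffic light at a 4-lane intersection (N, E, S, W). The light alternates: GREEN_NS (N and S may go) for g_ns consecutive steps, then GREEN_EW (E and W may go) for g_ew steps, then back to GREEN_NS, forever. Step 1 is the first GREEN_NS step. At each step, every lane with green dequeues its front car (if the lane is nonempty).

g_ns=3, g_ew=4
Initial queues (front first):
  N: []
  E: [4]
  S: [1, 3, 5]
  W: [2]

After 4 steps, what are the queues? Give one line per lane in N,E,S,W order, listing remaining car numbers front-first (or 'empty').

Step 1 [NS]: N:empty,E:wait,S:car1-GO,W:wait | queues: N=0 E=1 S=2 W=1
Step 2 [NS]: N:empty,E:wait,S:car3-GO,W:wait | queues: N=0 E=1 S=1 W=1
Step 3 [NS]: N:empty,E:wait,S:car5-GO,W:wait | queues: N=0 E=1 S=0 W=1
Step 4 [EW]: N:wait,E:car4-GO,S:wait,W:car2-GO | queues: N=0 E=0 S=0 W=0

N: empty
E: empty
S: empty
W: empty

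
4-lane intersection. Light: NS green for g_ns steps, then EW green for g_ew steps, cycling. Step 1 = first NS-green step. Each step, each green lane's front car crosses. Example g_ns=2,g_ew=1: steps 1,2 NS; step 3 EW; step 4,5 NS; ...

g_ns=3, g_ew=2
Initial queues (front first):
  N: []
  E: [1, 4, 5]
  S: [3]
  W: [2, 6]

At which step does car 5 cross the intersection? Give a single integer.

Step 1 [NS]: N:empty,E:wait,S:car3-GO,W:wait | queues: N=0 E=3 S=0 W=2
Step 2 [NS]: N:empty,E:wait,S:empty,W:wait | queues: N=0 E=3 S=0 W=2
Step 3 [NS]: N:empty,E:wait,S:empty,W:wait | queues: N=0 E=3 S=0 W=2
Step 4 [EW]: N:wait,E:car1-GO,S:wait,W:car2-GO | queues: N=0 E=2 S=0 W=1
Step 5 [EW]: N:wait,E:car4-GO,S:wait,W:car6-GO | queues: N=0 E=1 S=0 W=0
Step 6 [NS]: N:empty,E:wait,S:empty,W:wait | queues: N=0 E=1 S=0 W=0
Step 7 [NS]: N:empty,E:wait,S:empty,W:wait | queues: N=0 E=1 S=0 W=0
Step 8 [NS]: N:empty,E:wait,S:empty,W:wait | queues: N=0 E=1 S=0 W=0
Step 9 [EW]: N:wait,E:car5-GO,S:wait,W:empty | queues: N=0 E=0 S=0 W=0
Car 5 crosses at step 9

9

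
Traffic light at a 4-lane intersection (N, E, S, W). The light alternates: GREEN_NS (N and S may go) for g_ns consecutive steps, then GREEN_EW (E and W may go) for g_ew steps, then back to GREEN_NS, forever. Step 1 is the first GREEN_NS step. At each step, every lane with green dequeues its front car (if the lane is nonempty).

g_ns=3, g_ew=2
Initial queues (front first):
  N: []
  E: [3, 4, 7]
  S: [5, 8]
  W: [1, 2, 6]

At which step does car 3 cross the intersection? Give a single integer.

Step 1 [NS]: N:empty,E:wait,S:car5-GO,W:wait | queues: N=0 E=3 S=1 W=3
Step 2 [NS]: N:empty,E:wait,S:car8-GO,W:wait | queues: N=0 E=3 S=0 W=3
Step 3 [NS]: N:empty,E:wait,S:empty,W:wait | queues: N=0 E=3 S=0 W=3
Step 4 [EW]: N:wait,E:car3-GO,S:wait,W:car1-GO | queues: N=0 E=2 S=0 W=2
Step 5 [EW]: N:wait,E:car4-GO,S:wait,W:car2-GO | queues: N=0 E=1 S=0 W=1
Step 6 [NS]: N:empty,E:wait,S:empty,W:wait | queues: N=0 E=1 S=0 W=1
Step 7 [NS]: N:empty,E:wait,S:empty,W:wait | queues: N=0 E=1 S=0 W=1
Step 8 [NS]: N:empty,E:wait,S:empty,W:wait | queues: N=0 E=1 S=0 W=1
Step 9 [EW]: N:wait,E:car7-GO,S:wait,W:car6-GO | queues: N=0 E=0 S=0 W=0
Car 3 crosses at step 4

4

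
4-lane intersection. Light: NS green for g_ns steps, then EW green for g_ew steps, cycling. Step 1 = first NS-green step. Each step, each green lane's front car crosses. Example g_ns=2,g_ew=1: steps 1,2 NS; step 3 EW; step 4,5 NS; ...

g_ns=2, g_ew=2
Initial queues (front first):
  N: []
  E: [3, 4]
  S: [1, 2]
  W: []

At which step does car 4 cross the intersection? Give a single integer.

Step 1 [NS]: N:empty,E:wait,S:car1-GO,W:wait | queues: N=0 E=2 S=1 W=0
Step 2 [NS]: N:empty,E:wait,S:car2-GO,W:wait | queues: N=0 E=2 S=0 W=0
Step 3 [EW]: N:wait,E:car3-GO,S:wait,W:empty | queues: N=0 E=1 S=0 W=0
Step 4 [EW]: N:wait,E:car4-GO,S:wait,W:empty | queues: N=0 E=0 S=0 W=0
Car 4 crosses at step 4

4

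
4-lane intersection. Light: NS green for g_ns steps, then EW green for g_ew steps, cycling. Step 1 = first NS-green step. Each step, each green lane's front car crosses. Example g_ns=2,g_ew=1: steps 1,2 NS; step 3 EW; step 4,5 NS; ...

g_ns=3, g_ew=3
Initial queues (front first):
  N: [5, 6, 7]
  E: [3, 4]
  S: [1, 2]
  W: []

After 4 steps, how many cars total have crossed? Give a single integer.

Step 1 [NS]: N:car5-GO,E:wait,S:car1-GO,W:wait | queues: N=2 E=2 S=1 W=0
Step 2 [NS]: N:car6-GO,E:wait,S:car2-GO,W:wait | queues: N=1 E=2 S=0 W=0
Step 3 [NS]: N:car7-GO,E:wait,S:empty,W:wait | queues: N=0 E=2 S=0 W=0
Step 4 [EW]: N:wait,E:car3-GO,S:wait,W:empty | queues: N=0 E=1 S=0 W=0
Cars crossed by step 4: 6

Answer: 6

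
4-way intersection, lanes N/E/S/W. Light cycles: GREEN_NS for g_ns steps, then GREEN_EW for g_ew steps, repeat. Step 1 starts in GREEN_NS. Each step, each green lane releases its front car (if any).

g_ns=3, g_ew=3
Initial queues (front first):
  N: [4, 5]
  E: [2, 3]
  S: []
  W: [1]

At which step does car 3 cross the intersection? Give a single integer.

Step 1 [NS]: N:car4-GO,E:wait,S:empty,W:wait | queues: N=1 E=2 S=0 W=1
Step 2 [NS]: N:car5-GO,E:wait,S:empty,W:wait | queues: N=0 E=2 S=0 W=1
Step 3 [NS]: N:empty,E:wait,S:empty,W:wait | queues: N=0 E=2 S=0 W=1
Step 4 [EW]: N:wait,E:car2-GO,S:wait,W:car1-GO | queues: N=0 E=1 S=0 W=0
Step 5 [EW]: N:wait,E:car3-GO,S:wait,W:empty | queues: N=0 E=0 S=0 W=0
Car 3 crosses at step 5

5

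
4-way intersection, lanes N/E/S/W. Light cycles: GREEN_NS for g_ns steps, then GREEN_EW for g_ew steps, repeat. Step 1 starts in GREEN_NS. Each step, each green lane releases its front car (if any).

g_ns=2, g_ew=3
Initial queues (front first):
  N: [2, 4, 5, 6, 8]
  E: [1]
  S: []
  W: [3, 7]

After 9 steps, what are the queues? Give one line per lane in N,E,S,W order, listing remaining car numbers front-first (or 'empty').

Step 1 [NS]: N:car2-GO,E:wait,S:empty,W:wait | queues: N=4 E=1 S=0 W=2
Step 2 [NS]: N:car4-GO,E:wait,S:empty,W:wait | queues: N=3 E=1 S=0 W=2
Step 3 [EW]: N:wait,E:car1-GO,S:wait,W:car3-GO | queues: N=3 E=0 S=0 W=1
Step 4 [EW]: N:wait,E:empty,S:wait,W:car7-GO | queues: N=3 E=0 S=0 W=0
Step 5 [EW]: N:wait,E:empty,S:wait,W:empty | queues: N=3 E=0 S=0 W=0
Step 6 [NS]: N:car5-GO,E:wait,S:empty,W:wait | queues: N=2 E=0 S=0 W=0
Step 7 [NS]: N:car6-GO,E:wait,S:empty,W:wait | queues: N=1 E=0 S=0 W=0
Step 8 [EW]: N:wait,E:empty,S:wait,W:empty | queues: N=1 E=0 S=0 W=0
Step 9 [EW]: N:wait,E:empty,S:wait,W:empty | queues: N=1 E=0 S=0 W=0

N: 8
E: empty
S: empty
W: empty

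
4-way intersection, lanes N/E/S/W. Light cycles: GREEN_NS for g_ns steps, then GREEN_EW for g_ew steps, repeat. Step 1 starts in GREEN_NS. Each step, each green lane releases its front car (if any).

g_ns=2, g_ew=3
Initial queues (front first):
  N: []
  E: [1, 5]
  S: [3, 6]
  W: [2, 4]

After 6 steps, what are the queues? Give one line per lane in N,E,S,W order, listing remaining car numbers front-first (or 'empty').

Step 1 [NS]: N:empty,E:wait,S:car3-GO,W:wait | queues: N=0 E=2 S=1 W=2
Step 2 [NS]: N:empty,E:wait,S:car6-GO,W:wait | queues: N=0 E=2 S=0 W=2
Step 3 [EW]: N:wait,E:car1-GO,S:wait,W:car2-GO | queues: N=0 E=1 S=0 W=1
Step 4 [EW]: N:wait,E:car5-GO,S:wait,W:car4-GO | queues: N=0 E=0 S=0 W=0

N: empty
E: empty
S: empty
W: empty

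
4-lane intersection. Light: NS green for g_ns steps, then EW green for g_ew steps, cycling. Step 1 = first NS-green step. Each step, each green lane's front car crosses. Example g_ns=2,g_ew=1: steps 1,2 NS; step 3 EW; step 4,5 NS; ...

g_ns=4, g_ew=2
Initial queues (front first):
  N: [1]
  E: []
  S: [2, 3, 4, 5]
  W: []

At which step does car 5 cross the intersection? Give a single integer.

Step 1 [NS]: N:car1-GO,E:wait,S:car2-GO,W:wait | queues: N=0 E=0 S=3 W=0
Step 2 [NS]: N:empty,E:wait,S:car3-GO,W:wait | queues: N=0 E=0 S=2 W=0
Step 3 [NS]: N:empty,E:wait,S:car4-GO,W:wait | queues: N=0 E=0 S=1 W=0
Step 4 [NS]: N:empty,E:wait,S:car5-GO,W:wait | queues: N=0 E=0 S=0 W=0
Car 5 crosses at step 4

4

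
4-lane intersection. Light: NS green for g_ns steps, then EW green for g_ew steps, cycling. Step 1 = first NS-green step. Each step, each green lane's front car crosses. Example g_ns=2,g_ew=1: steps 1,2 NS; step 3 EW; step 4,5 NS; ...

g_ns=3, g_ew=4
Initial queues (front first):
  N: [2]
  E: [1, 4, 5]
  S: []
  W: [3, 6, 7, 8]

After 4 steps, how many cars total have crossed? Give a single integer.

Step 1 [NS]: N:car2-GO,E:wait,S:empty,W:wait | queues: N=0 E=3 S=0 W=4
Step 2 [NS]: N:empty,E:wait,S:empty,W:wait | queues: N=0 E=3 S=0 W=4
Step 3 [NS]: N:empty,E:wait,S:empty,W:wait | queues: N=0 E=3 S=0 W=4
Step 4 [EW]: N:wait,E:car1-GO,S:wait,W:car3-GO | queues: N=0 E=2 S=0 W=3
Cars crossed by step 4: 3

Answer: 3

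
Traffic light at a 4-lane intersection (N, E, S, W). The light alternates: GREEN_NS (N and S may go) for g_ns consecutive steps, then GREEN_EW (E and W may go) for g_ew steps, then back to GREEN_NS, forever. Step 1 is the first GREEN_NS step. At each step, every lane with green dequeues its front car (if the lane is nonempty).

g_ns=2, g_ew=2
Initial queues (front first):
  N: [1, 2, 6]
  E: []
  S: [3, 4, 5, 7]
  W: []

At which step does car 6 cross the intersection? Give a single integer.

Step 1 [NS]: N:car1-GO,E:wait,S:car3-GO,W:wait | queues: N=2 E=0 S=3 W=0
Step 2 [NS]: N:car2-GO,E:wait,S:car4-GO,W:wait | queues: N=1 E=0 S=2 W=0
Step 3 [EW]: N:wait,E:empty,S:wait,W:empty | queues: N=1 E=0 S=2 W=0
Step 4 [EW]: N:wait,E:empty,S:wait,W:empty | queues: N=1 E=0 S=2 W=0
Step 5 [NS]: N:car6-GO,E:wait,S:car5-GO,W:wait | queues: N=0 E=0 S=1 W=0
Step 6 [NS]: N:empty,E:wait,S:car7-GO,W:wait | queues: N=0 E=0 S=0 W=0
Car 6 crosses at step 5

5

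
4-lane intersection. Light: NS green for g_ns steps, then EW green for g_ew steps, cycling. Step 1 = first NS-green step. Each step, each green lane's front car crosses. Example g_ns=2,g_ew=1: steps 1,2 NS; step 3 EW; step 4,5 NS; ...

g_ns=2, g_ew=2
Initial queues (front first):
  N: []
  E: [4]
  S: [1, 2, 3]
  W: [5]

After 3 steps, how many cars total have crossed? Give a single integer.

Step 1 [NS]: N:empty,E:wait,S:car1-GO,W:wait | queues: N=0 E=1 S=2 W=1
Step 2 [NS]: N:empty,E:wait,S:car2-GO,W:wait | queues: N=0 E=1 S=1 W=1
Step 3 [EW]: N:wait,E:car4-GO,S:wait,W:car5-GO | queues: N=0 E=0 S=1 W=0
Cars crossed by step 3: 4

Answer: 4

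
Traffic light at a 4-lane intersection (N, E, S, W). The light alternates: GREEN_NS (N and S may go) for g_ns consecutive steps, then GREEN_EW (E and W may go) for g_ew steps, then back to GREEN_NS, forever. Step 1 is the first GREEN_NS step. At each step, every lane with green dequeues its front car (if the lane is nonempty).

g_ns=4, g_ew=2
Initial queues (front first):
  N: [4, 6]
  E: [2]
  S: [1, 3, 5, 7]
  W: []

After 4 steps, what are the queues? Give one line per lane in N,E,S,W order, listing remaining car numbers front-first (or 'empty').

Step 1 [NS]: N:car4-GO,E:wait,S:car1-GO,W:wait | queues: N=1 E=1 S=3 W=0
Step 2 [NS]: N:car6-GO,E:wait,S:car3-GO,W:wait | queues: N=0 E=1 S=2 W=0
Step 3 [NS]: N:empty,E:wait,S:car5-GO,W:wait | queues: N=0 E=1 S=1 W=0
Step 4 [NS]: N:empty,E:wait,S:car7-GO,W:wait | queues: N=0 E=1 S=0 W=0

N: empty
E: 2
S: empty
W: empty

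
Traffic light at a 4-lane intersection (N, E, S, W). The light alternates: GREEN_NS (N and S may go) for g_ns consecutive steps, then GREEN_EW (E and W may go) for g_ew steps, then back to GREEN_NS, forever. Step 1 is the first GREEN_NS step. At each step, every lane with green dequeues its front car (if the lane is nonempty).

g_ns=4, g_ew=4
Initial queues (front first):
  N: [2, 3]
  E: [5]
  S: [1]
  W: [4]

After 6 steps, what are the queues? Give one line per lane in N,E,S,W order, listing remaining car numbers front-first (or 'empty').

Step 1 [NS]: N:car2-GO,E:wait,S:car1-GO,W:wait | queues: N=1 E=1 S=0 W=1
Step 2 [NS]: N:car3-GO,E:wait,S:empty,W:wait | queues: N=0 E=1 S=0 W=1
Step 3 [NS]: N:empty,E:wait,S:empty,W:wait | queues: N=0 E=1 S=0 W=1
Step 4 [NS]: N:empty,E:wait,S:empty,W:wait | queues: N=0 E=1 S=0 W=1
Step 5 [EW]: N:wait,E:car5-GO,S:wait,W:car4-GO | queues: N=0 E=0 S=0 W=0

N: empty
E: empty
S: empty
W: empty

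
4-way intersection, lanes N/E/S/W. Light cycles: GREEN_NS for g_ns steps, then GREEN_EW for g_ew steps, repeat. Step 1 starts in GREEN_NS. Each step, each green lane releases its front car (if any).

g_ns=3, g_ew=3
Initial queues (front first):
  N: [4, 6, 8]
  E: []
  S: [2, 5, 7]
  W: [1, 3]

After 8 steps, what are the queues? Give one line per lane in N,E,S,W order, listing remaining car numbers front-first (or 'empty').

Step 1 [NS]: N:car4-GO,E:wait,S:car2-GO,W:wait | queues: N=2 E=0 S=2 W=2
Step 2 [NS]: N:car6-GO,E:wait,S:car5-GO,W:wait | queues: N=1 E=0 S=1 W=2
Step 3 [NS]: N:car8-GO,E:wait,S:car7-GO,W:wait | queues: N=0 E=0 S=0 W=2
Step 4 [EW]: N:wait,E:empty,S:wait,W:car1-GO | queues: N=0 E=0 S=0 W=1
Step 5 [EW]: N:wait,E:empty,S:wait,W:car3-GO | queues: N=0 E=0 S=0 W=0

N: empty
E: empty
S: empty
W: empty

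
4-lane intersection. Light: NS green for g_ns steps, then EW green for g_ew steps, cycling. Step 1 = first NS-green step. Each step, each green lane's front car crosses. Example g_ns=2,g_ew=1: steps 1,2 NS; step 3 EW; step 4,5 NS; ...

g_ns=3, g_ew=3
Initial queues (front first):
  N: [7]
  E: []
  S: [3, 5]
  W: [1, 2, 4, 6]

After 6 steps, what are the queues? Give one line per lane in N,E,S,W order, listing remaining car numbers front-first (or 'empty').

Step 1 [NS]: N:car7-GO,E:wait,S:car3-GO,W:wait | queues: N=0 E=0 S=1 W=4
Step 2 [NS]: N:empty,E:wait,S:car5-GO,W:wait | queues: N=0 E=0 S=0 W=4
Step 3 [NS]: N:empty,E:wait,S:empty,W:wait | queues: N=0 E=0 S=0 W=4
Step 4 [EW]: N:wait,E:empty,S:wait,W:car1-GO | queues: N=0 E=0 S=0 W=3
Step 5 [EW]: N:wait,E:empty,S:wait,W:car2-GO | queues: N=0 E=0 S=0 W=2
Step 6 [EW]: N:wait,E:empty,S:wait,W:car4-GO | queues: N=0 E=0 S=0 W=1

N: empty
E: empty
S: empty
W: 6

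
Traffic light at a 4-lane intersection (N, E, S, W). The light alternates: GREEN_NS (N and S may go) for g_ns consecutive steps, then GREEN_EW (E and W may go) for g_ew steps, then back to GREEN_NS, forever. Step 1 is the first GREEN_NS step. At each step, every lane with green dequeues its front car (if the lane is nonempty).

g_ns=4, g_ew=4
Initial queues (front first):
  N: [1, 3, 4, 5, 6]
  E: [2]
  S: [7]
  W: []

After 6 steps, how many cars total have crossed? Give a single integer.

Answer: 6

Derivation:
Step 1 [NS]: N:car1-GO,E:wait,S:car7-GO,W:wait | queues: N=4 E=1 S=0 W=0
Step 2 [NS]: N:car3-GO,E:wait,S:empty,W:wait | queues: N=3 E=1 S=0 W=0
Step 3 [NS]: N:car4-GO,E:wait,S:empty,W:wait | queues: N=2 E=1 S=0 W=0
Step 4 [NS]: N:car5-GO,E:wait,S:empty,W:wait | queues: N=1 E=1 S=0 W=0
Step 5 [EW]: N:wait,E:car2-GO,S:wait,W:empty | queues: N=1 E=0 S=0 W=0
Step 6 [EW]: N:wait,E:empty,S:wait,W:empty | queues: N=1 E=0 S=0 W=0
Cars crossed by step 6: 6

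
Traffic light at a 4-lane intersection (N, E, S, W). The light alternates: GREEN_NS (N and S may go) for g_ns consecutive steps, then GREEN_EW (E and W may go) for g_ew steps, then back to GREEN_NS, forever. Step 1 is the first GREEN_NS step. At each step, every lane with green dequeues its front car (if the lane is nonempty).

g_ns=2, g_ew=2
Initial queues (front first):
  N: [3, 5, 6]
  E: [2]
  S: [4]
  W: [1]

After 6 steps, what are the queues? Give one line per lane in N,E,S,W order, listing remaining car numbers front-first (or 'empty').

Step 1 [NS]: N:car3-GO,E:wait,S:car4-GO,W:wait | queues: N=2 E=1 S=0 W=1
Step 2 [NS]: N:car5-GO,E:wait,S:empty,W:wait | queues: N=1 E=1 S=0 W=1
Step 3 [EW]: N:wait,E:car2-GO,S:wait,W:car1-GO | queues: N=1 E=0 S=0 W=0
Step 4 [EW]: N:wait,E:empty,S:wait,W:empty | queues: N=1 E=0 S=0 W=0
Step 5 [NS]: N:car6-GO,E:wait,S:empty,W:wait | queues: N=0 E=0 S=0 W=0

N: empty
E: empty
S: empty
W: empty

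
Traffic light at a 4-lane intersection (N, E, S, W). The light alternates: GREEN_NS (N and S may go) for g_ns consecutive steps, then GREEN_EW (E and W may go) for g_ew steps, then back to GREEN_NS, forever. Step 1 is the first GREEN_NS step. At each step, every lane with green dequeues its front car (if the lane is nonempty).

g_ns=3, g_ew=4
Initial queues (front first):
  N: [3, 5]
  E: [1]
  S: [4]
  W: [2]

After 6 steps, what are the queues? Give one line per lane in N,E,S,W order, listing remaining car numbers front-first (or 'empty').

Step 1 [NS]: N:car3-GO,E:wait,S:car4-GO,W:wait | queues: N=1 E=1 S=0 W=1
Step 2 [NS]: N:car5-GO,E:wait,S:empty,W:wait | queues: N=0 E=1 S=0 W=1
Step 3 [NS]: N:empty,E:wait,S:empty,W:wait | queues: N=0 E=1 S=0 W=1
Step 4 [EW]: N:wait,E:car1-GO,S:wait,W:car2-GO | queues: N=0 E=0 S=0 W=0

N: empty
E: empty
S: empty
W: empty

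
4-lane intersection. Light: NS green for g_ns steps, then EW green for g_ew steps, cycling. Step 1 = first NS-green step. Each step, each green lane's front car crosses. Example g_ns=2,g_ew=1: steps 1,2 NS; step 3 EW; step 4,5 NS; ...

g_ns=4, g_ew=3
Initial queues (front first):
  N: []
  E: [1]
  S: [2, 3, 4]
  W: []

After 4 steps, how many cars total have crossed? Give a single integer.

Step 1 [NS]: N:empty,E:wait,S:car2-GO,W:wait | queues: N=0 E=1 S=2 W=0
Step 2 [NS]: N:empty,E:wait,S:car3-GO,W:wait | queues: N=0 E=1 S=1 W=0
Step 3 [NS]: N:empty,E:wait,S:car4-GO,W:wait | queues: N=0 E=1 S=0 W=0
Step 4 [NS]: N:empty,E:wait,S:empty,W:wait | queues: N=0 E=1 S=0 W=0
Cars crossed by step 4: 3

Answer: 3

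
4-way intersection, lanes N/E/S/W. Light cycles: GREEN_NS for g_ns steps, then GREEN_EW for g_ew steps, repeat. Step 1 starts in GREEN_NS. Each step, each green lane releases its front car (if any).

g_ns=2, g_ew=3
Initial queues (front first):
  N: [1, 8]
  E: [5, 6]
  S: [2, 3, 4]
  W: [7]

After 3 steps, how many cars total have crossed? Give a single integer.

Step 1 [NS]: N:car1-GO,E:wait,S:car2-GO,W:wait | queues: N=1 E=2 S=2 W=1
Step 2 [NS]: N:car8-GO,E:wait,S:car3-GO,W:wait | queues: N=0 E=2 S=1 W=1
Step 3 [EW]: N:wait,E:car5-GO,S:wait,W:car7-GO | queues: N=0 E=1 S=1 W=0
Cars crossed by step 3: 6

Answer: 6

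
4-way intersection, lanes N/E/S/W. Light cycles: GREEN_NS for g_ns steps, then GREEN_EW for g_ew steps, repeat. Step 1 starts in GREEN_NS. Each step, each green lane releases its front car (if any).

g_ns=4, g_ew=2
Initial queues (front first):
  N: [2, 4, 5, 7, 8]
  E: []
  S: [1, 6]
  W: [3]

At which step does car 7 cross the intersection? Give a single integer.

Step 1 [NS]: N:car2-GO,E:wait,S:car1-GO,W:wait | queues: N=4 E=0 S=1 W=1
Step 2 [NS]: N:car4-GO,E:wait,S:car6-GO,W:wait | queues: N=3 E=0 S=0 W=1
Step 3 [NS]: N:car5-GO,E:wait,S:empty,W:wait | queues: N=2 E=0 S=0 W=1
Step 4 [NS]: N:car7-GO,E:wait,S:empty,W:wait | queues: N=1 E=0 S=0 W=1
Step 5 [EW]: N:wait,E:empty,S:wait,W:car3-GO | queues: N=1 E=0 S=0 W=0
Step 6 [EW]: N:wait,E:empty,S:wait,W:empty | queues: N=1 E=0 S=0 W=0
Step 7 [NS]: N:car8-GO,E:wait,S:empty,W:wait | queues: N=0 E=0 S=0 W=0
Car 7 crosses at step 4

4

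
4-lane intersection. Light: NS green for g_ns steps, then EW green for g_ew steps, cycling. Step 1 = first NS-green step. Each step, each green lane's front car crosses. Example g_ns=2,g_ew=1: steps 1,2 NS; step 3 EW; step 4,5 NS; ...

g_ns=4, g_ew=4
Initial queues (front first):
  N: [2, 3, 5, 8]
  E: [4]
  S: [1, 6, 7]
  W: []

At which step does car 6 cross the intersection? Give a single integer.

Step 1 [NS]: N:car2-GO,E:wait,S:car1-GO,W:wait | queues: N=3 E=1 S=2 W=0
Step 2 [NS]: N:car3-GO,E:wait,S:car6-GO,W:wait | queues: N=2 E=1 S=1 W=0
Step 3 [NS]: N:car5-GO,E:wait,S:car7-GO,W:wait | queues: N=1 E=1 S=0 W=0
Step 4 [NS]: N:car8-GO,E:wait,S:empty,W:wait | queues: N=0 E=1 S=0 W=0
Step 5 [EW]: N:wait,E:car4-GO,S:wait,W:empty | queues: N=0 E=0 S=0 W=0
Car 6 crosses at step 2

2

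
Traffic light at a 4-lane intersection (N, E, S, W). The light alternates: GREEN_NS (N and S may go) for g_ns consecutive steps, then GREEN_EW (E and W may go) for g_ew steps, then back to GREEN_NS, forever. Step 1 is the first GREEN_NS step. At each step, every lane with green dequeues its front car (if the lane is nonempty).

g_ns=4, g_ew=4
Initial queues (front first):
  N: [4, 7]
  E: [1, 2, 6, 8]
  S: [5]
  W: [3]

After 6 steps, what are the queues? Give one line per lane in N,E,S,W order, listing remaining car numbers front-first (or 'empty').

Step 1 [NS]: N:car4-GO,E:wait,S:car5-GO,W:wait | queues: N=1 E=4 S=0 W=1
Step 2 [NS]: N:car7-GO,E:wait,S:empty,W:wait | queues: N=0 E=4 S=0 W=1
Step 3 [NS]: N:empty,E:wait,S:empty,W:wait | queues: N=0 E=4 S=0 W=1
Step 4 [NS]: N:empty,E:wait,S:empty,W:wait | queues: N=0 E=4 S=0 W=1
Step 5 [EW]: N:wait,E:car1-GO,S:wait,W:car3-GO | queues: N=0 E=3 S=0 W=0
Step 6 [EW]: N:wait,E:car2-GO,S:wait,W:empty | queues: N=0 E=2 S=0 W=0

N: empty
E: 6 8
S: empty
W: empty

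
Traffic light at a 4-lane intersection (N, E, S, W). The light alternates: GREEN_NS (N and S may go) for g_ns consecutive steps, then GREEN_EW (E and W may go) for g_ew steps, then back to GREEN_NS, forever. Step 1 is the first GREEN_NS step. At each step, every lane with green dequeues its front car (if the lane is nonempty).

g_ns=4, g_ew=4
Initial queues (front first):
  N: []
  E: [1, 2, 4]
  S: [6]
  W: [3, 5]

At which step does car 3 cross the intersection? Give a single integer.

Step 1 [NS]: N:empty,E:wait,S:car6-GO,W:wait | queues: N=0 E=3 S=0 W=2
Step 2 [NS]: N:empty,E:wait,S:empty,W:wait | queues: N=0 E=3 S=0 W=2
Step 3 [NS]: N:empty,E:wait,S:empty,W:wait | queues: N=0 E=3 S=0 W=2
Step 4 [NS]: N:empty,E:wait,S:empty,W:wait | queues: N=0 E=3 S=0 W=2
Step 5 [EW]: N:wait,E:car1-GO,S:wait,W:car3-GO | queues: N=0 E=2 S=0 W=1
Step 6 [EW]: N:wait,E:car2-GO,S:wait,W:car5-GO | queues: N=0 E=1 S=0 W=0
Step 7 [EW]: N:wait,E:car4-GO,S:wait,W:empty | queues: N=0 E=0 S=0 W=0
Car 3 crosses at step 5

5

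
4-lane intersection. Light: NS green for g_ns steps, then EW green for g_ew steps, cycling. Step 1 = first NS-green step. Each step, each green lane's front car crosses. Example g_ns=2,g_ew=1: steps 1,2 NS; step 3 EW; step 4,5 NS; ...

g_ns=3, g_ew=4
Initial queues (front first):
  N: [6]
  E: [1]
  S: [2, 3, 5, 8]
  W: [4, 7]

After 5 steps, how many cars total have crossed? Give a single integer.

Answer: 7

Derivation:
Step 1 [NS]: N:car6-GO,E:wait,S:car2-GO,W:wait | queues: N=0 E=1 S=3 W=2
Step 2 [NS]: N:empty,E:wait,S:car3-GO,W:wait | queues: N=0 E=1 S=2 W=2
Step 3 [NS]: N:empty,E:wait,S:car5-GO,W:wait | queues: N=0 E=1 S=1 W=2
Step 4 [EW]: N:wait,E:car1-GO,S:wait,W:car4-GO | queues: N=0 E=0 S=1 W=1
Step 5 [EW]: N:wait,E:empty,S:wait,W:car7-GO | queues: N=0 E=0 S=1 W=0
Cars crossed by step 5: 7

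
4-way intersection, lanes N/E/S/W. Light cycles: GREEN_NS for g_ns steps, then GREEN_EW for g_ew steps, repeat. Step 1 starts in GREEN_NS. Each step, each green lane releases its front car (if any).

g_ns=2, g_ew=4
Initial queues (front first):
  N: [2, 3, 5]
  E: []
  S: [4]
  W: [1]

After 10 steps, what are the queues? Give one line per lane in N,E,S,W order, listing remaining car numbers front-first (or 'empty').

Step 1 [NS]: N:car2-GO,E:wait,S:car4-GO,W:wait | queues: N=2 E=0 S=0 W=1
Step 2 [NS]: N:car3-GO,E:wait,S:empty,W:wait | queues: N=1 E=0 S=0 W=1
Step 3 [EW]: N:wait,E:empty,S:wait,W:car1-GO | queues: N=1 E=0 S=0 W=0
Step 4 [EW]: N:wait,E:empty,S:wait,W:empty | queues: N=1 E=0 S=0 W=0
Step 5 [EW]: N:wait,E:empty,S:wait,W:empty | queues: N=1 E=0 S=0 W=0
Step 6 [EW]: N:wait,E:empty,S:wait,W:empty | queues: N=1 E=0 S=0 W=0
Step 7 [NS]: N:car5-GO,E:wait,S:empty,W:wait | queues: N=0 E=0 S=0 W=0

N: empty
E: empty
S: empty
W: empty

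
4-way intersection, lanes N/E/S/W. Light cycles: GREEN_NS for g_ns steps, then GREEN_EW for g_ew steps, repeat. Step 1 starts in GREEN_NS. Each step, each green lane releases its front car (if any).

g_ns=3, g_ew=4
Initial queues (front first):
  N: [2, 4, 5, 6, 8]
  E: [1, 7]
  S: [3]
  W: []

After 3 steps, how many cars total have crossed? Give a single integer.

Step 1 [NS]: N:car2-GO,E:wait,S:car3-GO,W:wait | queues: N=4 E=2 S=0 W=0
Step 2 [NS]: N:car4-GO,E:wait,S:empty,W:wait | queues: N=3 E=2 S=0 W=0
Step 3 [NS]: N:car5-GO,E:wait,S:empty,W:wait | queues: N=2 E=2 S=0 W=0
Cars crossed by step 3: 4

Answer: 4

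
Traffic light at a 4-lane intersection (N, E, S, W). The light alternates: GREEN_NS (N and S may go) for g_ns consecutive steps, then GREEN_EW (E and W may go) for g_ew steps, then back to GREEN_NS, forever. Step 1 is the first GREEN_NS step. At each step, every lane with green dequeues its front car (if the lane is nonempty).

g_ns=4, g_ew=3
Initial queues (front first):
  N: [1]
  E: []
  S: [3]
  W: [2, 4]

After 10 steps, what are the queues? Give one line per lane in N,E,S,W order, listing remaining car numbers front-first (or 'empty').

Step 1 [NS]: N:car1-GO,E:wait,S:car3-GO,W:wait | queues: N=0 E=0 S=0 W=2
Step 2 [NS]: N:empty,E:wait,S:empty,W:wait | queues: N=0 E=0 S=0 W=2
Step 3 [NS]: N:empty,E:wait,S:empty,W:wait | queues: N=0 E=0 S=0 W=2
Step 4 [NS]: N:empty,E:wait,S:empty,W:wait | queues: N=0 E=0 S=0 W=2
Step 5 [EW]: N:wait,E:empty,S:wait,W:car2-GO | queues: N=0 E=0 S=0 W=1
Step 6 [EW]: N:wait,E:empty,S:wait,W:car4-GO | queues: N=0 E=0 S=0 W=0

N: empty
E: empty
S: empty
W: empty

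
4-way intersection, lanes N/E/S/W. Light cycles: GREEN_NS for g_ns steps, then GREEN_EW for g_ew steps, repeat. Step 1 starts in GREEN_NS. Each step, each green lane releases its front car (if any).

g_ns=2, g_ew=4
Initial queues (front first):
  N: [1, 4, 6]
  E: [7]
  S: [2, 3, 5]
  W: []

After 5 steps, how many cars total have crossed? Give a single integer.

Answer: 5

Derivation:
Step 1 [NS]: N:car1-GO,E:wait,S:car2-GO,W:wait | queues: N=2 E=1 S=2 W=0
Step 2 [NS]: N:car4-GO,E:wait,S:car3-GO,W:wait | queues: N=1 E=1 S=1 W=0
Step 3 [EW]: N:wait,E:car7-GO,S:wait,W:empty | queues: N=1 E=0 S=1 W=0
Step 4 [EW]: N:wait,E:empty,S:wait,W:empty | queues: N=1 E=0 S=1 W=0
Step 5 [EW]: N:wait,E:empty,S:wait,W:empty | queues: N=1 E=0 S=1 W=0
Cars crossed by step 5: 5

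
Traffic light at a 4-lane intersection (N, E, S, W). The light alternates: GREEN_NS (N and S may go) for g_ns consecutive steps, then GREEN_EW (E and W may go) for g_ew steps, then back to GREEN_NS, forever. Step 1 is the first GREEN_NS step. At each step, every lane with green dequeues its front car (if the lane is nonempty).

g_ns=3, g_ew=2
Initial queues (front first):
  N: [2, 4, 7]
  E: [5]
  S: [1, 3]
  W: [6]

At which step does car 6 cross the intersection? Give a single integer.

Step 1 [NS]: N:car2-GO,E:wait,S:car1-GO,W:wait | queues: N=2 E=1 S=1 W=1
Step 2 [NS]: N:car4-GO,E:wait,S:car3-GO,W:wait | queues: N=1 E=1 S=0 W=1
Step 3 [NS]: N:car7-GO,E:wait,S:empty,W:wait | queues: N=0 E=1 S=0 W=1
Step 4 [EW]: N:wait,E:car5-GO,S:wait,W:car6-GO | queues: N=0 E=0 S=0 W=0
Car 6 crosses at step 4

4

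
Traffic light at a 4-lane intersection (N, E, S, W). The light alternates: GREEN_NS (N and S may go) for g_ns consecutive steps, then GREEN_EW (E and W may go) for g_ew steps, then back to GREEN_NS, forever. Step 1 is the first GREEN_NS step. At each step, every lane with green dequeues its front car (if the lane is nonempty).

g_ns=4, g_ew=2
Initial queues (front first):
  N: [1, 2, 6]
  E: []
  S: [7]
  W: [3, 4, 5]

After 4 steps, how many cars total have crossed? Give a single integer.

Step 1 [NS]: N:car1-GO,E:wait,S:car7-GO,W:wait | queues: N=2 E=0 S=0 W=3
Step 2 [NS]: N:car2-GO,E:wait,S:empty,W:wait | queues: N=1 E=0 S=0 W=3
Step 3 [NS]: N:car6-GO,E:wait,S:empty,W:wait | queues: N=0 E=0 S=0 W=3
Step 4 [NS]: N:empty,E:wait,S:empty,W:wait | queues: N=0 E=0 S=0 W=3
Cars crossed by step 4: 4

Answer: 4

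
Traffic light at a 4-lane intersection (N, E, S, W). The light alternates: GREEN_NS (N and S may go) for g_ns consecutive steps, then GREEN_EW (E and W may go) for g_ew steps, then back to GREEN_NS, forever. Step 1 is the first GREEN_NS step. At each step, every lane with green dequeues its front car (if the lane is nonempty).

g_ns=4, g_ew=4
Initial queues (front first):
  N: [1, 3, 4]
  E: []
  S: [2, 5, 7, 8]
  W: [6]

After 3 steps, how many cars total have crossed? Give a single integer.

Step 1 [NS]: N:car1-GO,E:wait,S:car2-GO,W:wait | queues: N=2 E=0 S=3 W=1
Step 2 [NS]: N:car3-GO,E:wait,S:car5-GO,W:wait | queues: N=1 E=0 S=2 W=1
Step 3 [NS]: N:car4-GO,E:wait,S:car7-GO,W:wait | queues: N=0 E=0 S=1 W=1
Cars crossed by step 3: 6

Answer: 6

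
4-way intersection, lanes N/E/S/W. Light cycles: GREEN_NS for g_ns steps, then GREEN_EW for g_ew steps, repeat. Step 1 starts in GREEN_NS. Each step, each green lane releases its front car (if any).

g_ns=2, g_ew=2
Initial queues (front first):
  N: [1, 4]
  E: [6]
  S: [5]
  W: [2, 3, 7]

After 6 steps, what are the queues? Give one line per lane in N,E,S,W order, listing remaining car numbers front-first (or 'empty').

Step 1 [NS]: N:car1-GO,E:wait,S:car5-GO,W:wait | queues: N=1 E=1 S=0 W=3
Step 2 [NS]: N:car4-GO,E:wait,S:empty,W:wait | queues: N=0 E=1 S=0 W=3
Step 3 [EW]: N:wait,E:car6-GO,S:wait,W:car2-GO | queues: N=0 E=0 S=0 W=2
Step 4 [EW]: N:wait,E:empty,S:wait,W:car3-GO | queues: N=0 E=0 S=0 W=1
Step 5 [NS]: N:empty,E:wait,S:empty,W:wait | queues: N=0 E=0 S=0 W=1
Step 6 [NS]: N:empty,E:wait,S:empty,W:wait | queues: N=0 E=0 S=0 W=1

N: empty
E: empty
S: empty
W: 7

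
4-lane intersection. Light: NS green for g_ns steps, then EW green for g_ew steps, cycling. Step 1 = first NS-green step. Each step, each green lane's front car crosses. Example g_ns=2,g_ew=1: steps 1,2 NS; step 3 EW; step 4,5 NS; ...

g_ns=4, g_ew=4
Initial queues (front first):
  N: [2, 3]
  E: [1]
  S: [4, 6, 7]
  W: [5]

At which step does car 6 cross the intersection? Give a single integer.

Step 1 [NS]: N:car2-GO,E:wait,S:car4-GO,W:wait | queues: N=1 E=1 S=2 W=1
Step 2 [NS]: N:car3-GO,E:wait,S:car6-GO,W:wait | queues: N=0 E=1 S=1 W=1
Step 3 [NS]: N:empty,E:wait,S:car7-GO,W:wait | queues: N=0 E=1 S=0 W=1
Step 4 [NS]: N:empty,E:wait,S:empty,W:wait | queues: N=0 E=1 S=0 W=1
Step 5 [EW]: N:wait,E:car1-GO,S:wait,W:car5-GO | queues: N=0 E=0 S=0 W=0
Car 6 crosses at step 2

2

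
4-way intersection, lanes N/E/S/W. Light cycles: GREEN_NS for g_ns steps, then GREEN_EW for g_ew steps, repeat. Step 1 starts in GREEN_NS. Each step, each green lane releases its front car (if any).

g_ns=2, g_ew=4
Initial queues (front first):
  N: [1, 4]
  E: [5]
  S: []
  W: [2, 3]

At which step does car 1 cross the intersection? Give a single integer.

Step 1 [NS]: N:car1-GO,E:wait,S:empty,W:wait | queues: N=1 E=1 S=0 W=2
Step 2 [NS]: N:car4-GO,E:wait,S:empty,W:wait | queues: N=0 E=1 S=0 W=2
Step 3 [EW]: N:wait,E:car5-GO,S:wait,W:car2-GO | queues: N=0 E=0 S=0 W=1
Step 4 [EW]: N:wait,E:empty,S:wait,W:car3-GO | queues: N=0 E=0 S=0 W=0
Car 1 crosses at step 1

1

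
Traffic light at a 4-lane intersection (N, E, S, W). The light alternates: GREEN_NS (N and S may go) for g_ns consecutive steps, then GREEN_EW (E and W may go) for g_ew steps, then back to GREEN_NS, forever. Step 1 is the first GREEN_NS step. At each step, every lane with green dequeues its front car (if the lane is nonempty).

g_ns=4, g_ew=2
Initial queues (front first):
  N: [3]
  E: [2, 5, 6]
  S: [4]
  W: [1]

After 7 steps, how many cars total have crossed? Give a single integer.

Answer: 5

Derivation:
Step 1 [NS]: N:car3-GO,E:wait,S:car4-GO,W:wait | queues: N=0 E=3 S=0 W=1
Step 2 [NS]: N:empty,E:wait,S:empty,W:wait | queues: N=0 E=3 S=0 W=1
Step 3 [NS]: N:empty,E:wait,S:empty,W:wait | queues: N=0 E=3 S=0 W=1
Step 4 [NS]: N:empty,E:wait,S:empty,W:wait | queues: N=0 E=3 S=0 W=1
Step 5 [EW]: N:wait,E:car2-GO,S:wait,W:car1-GO | queues: N=0 E=2 S=0 W=0
Step 6 [EW]: N:wait,E:car5-GO,S:wait,W:empty | queues: N=0 E=1 S=0 W=0
Step 7 [NS]: N:empty,E:wait,S:empty,W:wait | queues: N=0 E=1 S=0 W=0
Cars crossed by step 7: 5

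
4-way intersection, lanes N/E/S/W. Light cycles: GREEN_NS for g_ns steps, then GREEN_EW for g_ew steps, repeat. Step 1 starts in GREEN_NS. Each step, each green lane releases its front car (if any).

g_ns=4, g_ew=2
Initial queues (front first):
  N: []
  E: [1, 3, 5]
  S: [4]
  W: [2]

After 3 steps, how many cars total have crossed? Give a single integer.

Step 1 [NS]: N:empty,E:wait,S:car4-GO,W:wait | queues: N=0 E=3 S=0 W=1
Step 2 [NS]: N:empty,E:wait,S:empty,W:wait | queues: N=0 E=3 S=0 W=1
Step 3 [NS]: N:empty,E:wait,S:empty,W:wait | queues: N=0 E=3 S=0 W=1
Cars crossed by step 3: 1

Answer: 1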